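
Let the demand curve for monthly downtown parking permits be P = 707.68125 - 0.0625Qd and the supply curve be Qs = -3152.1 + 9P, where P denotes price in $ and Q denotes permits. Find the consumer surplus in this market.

Consumer surplus = 132470.9128125

Inverting to quantity form: Qd = 11322.9 - 16P.
The market clears where 11322.9 - 16P = -3152.1 + 9P. Rearranging, 25P = 14475, hence P* = 579.
Plugging P* into demand: Q* = 11322.9 - 16(579) = 2058.9.
Demand choke price (Qd = 0): P = 11322.9/16 = 707.68125. Consumer surplus = ½ × (707.68125 - 579) × 2058.9 = 132470.9128125.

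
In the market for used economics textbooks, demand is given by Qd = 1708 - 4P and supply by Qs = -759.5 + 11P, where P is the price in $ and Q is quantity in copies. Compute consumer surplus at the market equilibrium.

The market clears where 1708 - 4P = -759.5 + 11P. Rearranging, 15P = 2467.5, hence P* = 164.5.
Substitute back: Q* = 1708 - 4(164.5) = 1050.
Demand choke price (Qd = 0): P = 1708/4 = 427. Consumer surplus = ½ × (427 - 164.5) × 1050 = 137812.5.

Consumer surplus = 137812.5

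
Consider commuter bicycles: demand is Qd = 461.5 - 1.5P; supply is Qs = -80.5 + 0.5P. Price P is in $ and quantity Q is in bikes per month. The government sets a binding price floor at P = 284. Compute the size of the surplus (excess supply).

Surplus = 26

At P = 284: Qd = 35.5 and Qs = 61.5.
Surplus = Qs - Qd = 61.5 - 35.5 = 26.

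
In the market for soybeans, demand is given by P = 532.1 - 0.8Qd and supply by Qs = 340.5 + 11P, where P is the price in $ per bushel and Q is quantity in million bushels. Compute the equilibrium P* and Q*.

P* = 26.5, Q* = 632

Solving each curve for Q: Qd = 665.125 - 1.25P.
At equilibrium Qd = Qs, so 665.125 - 1.25P = 340.5 + 11P; collecting terms, 324.625 = 12.25P and P* = 26.5.
Plugging P* into demand: Q* = 665.125 - 1.25(26.5) = 632.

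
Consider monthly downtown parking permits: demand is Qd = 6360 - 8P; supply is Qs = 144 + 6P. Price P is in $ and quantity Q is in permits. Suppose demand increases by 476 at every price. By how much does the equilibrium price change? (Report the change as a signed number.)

At equilibrium Qd = Qs, so 6360 - 8P = 144 + 6P; collecting terms, 6216 = 14P and P* = 444.
Then Q* = 6360 - 8(444) = 2808.
After the shift, demand is Qd = 6836 - 8P.
Re-solving, 14P = 6692 gives P = 478 and Q = 3012.
ΔP = 478 - 444 = 34.

ΔP = 34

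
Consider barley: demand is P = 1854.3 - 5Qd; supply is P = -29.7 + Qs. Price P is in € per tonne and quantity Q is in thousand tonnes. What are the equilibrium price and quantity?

Inverting to quantity form: Qd = 370.86 - 0.2P and Qs = 29.7 + P.
At equilibrium Qd = Qs, so 370.86 - 0.2P = 29.7 + P; collecting terms, 341.16 = 1.2P and P* = 284.3.
Substitute back: Q* = 370.86 - 0.2(284.3) = 314.

P* = 284.3, Q* = 314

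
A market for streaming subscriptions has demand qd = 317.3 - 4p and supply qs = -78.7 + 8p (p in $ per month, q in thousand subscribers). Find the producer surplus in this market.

At equilibrium qd = qs, so 317.3 - 4p = -78.7 + 8p; collecting terms, 396 = 12p and p* = 33.
Then q* = 317.3 - 4(33) = 185.3.
Supply choke price (qs = 0): p = 9.8375. Producer surplus = ½ × (33 - 9.8375) × 185.3 = 2146.005625.

Producer surplus = 2146.005625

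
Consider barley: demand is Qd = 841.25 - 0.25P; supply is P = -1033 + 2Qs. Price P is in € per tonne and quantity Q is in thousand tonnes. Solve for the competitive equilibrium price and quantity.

Solving each curve for Q: Qs = 516.5 + 0.5P.
The market clears where 841.25 - 0.25P = 516.5 + 0.5P. Rearranging, 0.75P = 324.75, hence P* = 433.
Then Q* = 841.25 - 0.25(433) = 733.

P* = 433, Q* = 733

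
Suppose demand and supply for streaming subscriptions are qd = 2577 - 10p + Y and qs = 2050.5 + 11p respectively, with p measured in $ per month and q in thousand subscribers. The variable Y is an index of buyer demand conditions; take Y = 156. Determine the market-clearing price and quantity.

With Y = 156, demand is qd = 2733 - 10p.
Set qd = qs: 2733 - 10p = 2050.5 + 11p, so 682.5 = 21p and p* = 32.5.
Then q* = 2733 - 10(32.5) = 2408.

p* = 32.5, q* = 2408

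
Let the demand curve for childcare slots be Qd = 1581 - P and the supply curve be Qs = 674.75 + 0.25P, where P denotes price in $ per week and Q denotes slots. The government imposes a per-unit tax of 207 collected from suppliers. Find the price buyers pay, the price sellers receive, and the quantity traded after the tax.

With a tax of 207 on suppliers, they supply based on the net price P_s = P_b - 207, so Qs = 623 + 0.25P_b.
Market clearing requires 1581 - P_b = 623 + 0.25P_b; hence 958 = 1.25P_b and P_b = 766.4.
Then P_s = 766.4 - 207 = 559.4 and Q = 1581 - 766.4 = 814.6.

P_b = 766.4, P_s = 559.4, Q = 814.6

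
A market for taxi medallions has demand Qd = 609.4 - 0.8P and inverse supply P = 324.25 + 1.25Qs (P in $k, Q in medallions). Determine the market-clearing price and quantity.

In direct form, Qs = -259.4 + 0.8P.
Set Qd = Qs: 609.4 - 0.8P = -259.4 + 0.8P, so 868.8 = 1.6P and P* = 543.
Then Q* = 609.4 - 0.8(543) = 175.

P* = 543, Q* = 175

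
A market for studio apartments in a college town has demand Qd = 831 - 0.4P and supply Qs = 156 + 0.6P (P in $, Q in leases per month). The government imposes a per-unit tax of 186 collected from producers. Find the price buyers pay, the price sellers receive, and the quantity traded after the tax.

The tax drives a wedge P_b - P_s = 186. Substituting P_s = P_b - 186 into supply: Qs = 44.4 + 0.6P_b.
Equate demand and the shifted supply: 831 - 0.4P_b = 44.4 + 0.6P_b, giving P_b = 786.6, so P_b = 786.6.
So P_s = 600.6 and the quantity traded is Q = 831 - 0.4(786.6) = 516.36.

P_b = 786.6, P_s = 600.6, Q = 516.36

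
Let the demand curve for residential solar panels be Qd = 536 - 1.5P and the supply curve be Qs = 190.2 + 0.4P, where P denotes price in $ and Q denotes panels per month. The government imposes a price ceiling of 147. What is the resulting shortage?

Shortage = 66.5

Evaluating both curves at the ceiling price 147 gives Qd = 315.5, Qs = 249.
Shortage = Qd - Qs = 315.5 - 249 = 66.5.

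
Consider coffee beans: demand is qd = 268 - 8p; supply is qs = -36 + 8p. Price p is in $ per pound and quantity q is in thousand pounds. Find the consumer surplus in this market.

The market clears where 268 - 8p = -36 + 8p. Rearranging, 16p = 304, hence p* = 19.
Then q* = 268 - 8(19) = 116.
Demand choke price (qd = 0): p = 268/8 = 33.5. Consumer surplus = ½ × (33.5 - 19) × 116 = 841.

Consumer surplus = 841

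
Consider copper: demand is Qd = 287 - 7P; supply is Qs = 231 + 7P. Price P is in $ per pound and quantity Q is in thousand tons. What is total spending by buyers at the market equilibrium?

Equating demand and supply, 287 - 7P = 231 + 7P gives 14P = 56, so P* = 4.
Plugging P* into demand: Q* = 287 - 7(4) = 259.
Total spending by buyers = P* × Q* = 4 × 259 = 1036.

Total spending by buyers = 1036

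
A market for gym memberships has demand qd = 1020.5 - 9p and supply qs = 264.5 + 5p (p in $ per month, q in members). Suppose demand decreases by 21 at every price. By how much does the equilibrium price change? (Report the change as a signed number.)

Δp = -1.5

At equilibrium qd = qs, so 1020.5 - 9p = 264.5 + 5p; collecting terms, 756 = 14p and p* = 54.
Substitute back: q* = 1020.5 - 9(54) = 534.5.
After the shift, demand is qd = 999.5 - 9p.
Re-solving, 14p = 735 gives p = 52.5 and q = 527.
Δp = 52.5 - 54 = -1.5.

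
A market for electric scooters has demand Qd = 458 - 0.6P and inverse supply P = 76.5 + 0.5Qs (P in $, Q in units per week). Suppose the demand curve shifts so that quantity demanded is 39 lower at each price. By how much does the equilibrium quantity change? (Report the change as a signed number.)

Rewriting in direct form: Qs = -153 + 2P.
Equating demand and supply, 458 - 0.6P = -153 + 2P gives 2.6P = 611, so P* = 235.
Plugging P* into demand: Q* = 458 - 0.6(235) = 317.
After the shift, demand is Qd = 419 - 0.6P.
The new intersection has 572 = 2.6P, i.e. P = 220, Q = 287.
ΔQ = 287 - 317 = -30.

ΔQ = -30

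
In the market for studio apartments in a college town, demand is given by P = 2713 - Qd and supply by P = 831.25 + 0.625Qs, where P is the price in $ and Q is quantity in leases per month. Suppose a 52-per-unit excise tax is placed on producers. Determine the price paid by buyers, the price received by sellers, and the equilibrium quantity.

P_b = 1587, P_s = 1535, Q = 1126

Rewriting in direct form: Qd = 2713 - P and Qs = -1330 + 1.6P.
The tax drives a wedge P_b - P_s = 52. Substituting P_s = P_b - 52 into supply: Qs = -1413.2 + 1.6P_b.
Set Qd = Qs: 2713 - P_b = -1413.2 + 1.6P_b, so 4126.2 = 2.6P_b and P_b = 1587.
So P_s = 1535 and the quantity traded is Q = 2713 - 1587 = 1126.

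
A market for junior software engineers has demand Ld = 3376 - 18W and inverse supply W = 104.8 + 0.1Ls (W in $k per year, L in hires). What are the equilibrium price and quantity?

W* = 158, L* = 532

In direct form, Ls = -1048 + 10W.
The market clears where 3376 - 18W = -1048 + 10W. Rearranging, 28W = 4424, hence W* = 158.
Substitute back: L* = 3376 - 18(158) = 532.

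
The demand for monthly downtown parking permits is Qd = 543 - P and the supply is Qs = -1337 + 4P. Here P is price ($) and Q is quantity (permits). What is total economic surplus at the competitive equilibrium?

Set Qd = Qs: 543 - P = -1337 + 4P, so 1880 = 5P and P* = 376.
Substitute back: Q* = 543 - 376 = 167.
Demand choke price = 543; supply choke price = 334.25. CS = ½(543 - 376)(167) = 13944.5; PS = ½(376 - 334.25)(167) = 3486.125. Total surplus = 17430.625.

Total surplus = 17430.625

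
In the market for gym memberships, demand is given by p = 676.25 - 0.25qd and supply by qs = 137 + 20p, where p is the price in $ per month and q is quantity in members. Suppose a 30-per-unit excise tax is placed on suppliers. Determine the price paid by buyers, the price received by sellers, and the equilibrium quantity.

In direct form, qd = 2705 - 4p.
Suppliers keep p_s = p_b - 30 per unit, so supply in terms of the buyer price is qs = -463 + 20p_b.
Set qd = qs: 2705 - 4p_b = -463 + 20p_b, so 3168 = 24p_b and p_b = 132.
Then p_s = 132 - 30 = 102 and q = 2705 - 4(132) = 2177.

p_b = 132, p_s = 102, q = 2177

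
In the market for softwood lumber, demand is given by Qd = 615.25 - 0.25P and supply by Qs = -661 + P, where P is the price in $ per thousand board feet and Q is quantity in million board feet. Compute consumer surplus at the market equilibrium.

Consumer surplus = 259200

Set Qd = Qs: 615.25 - 0.25P = -661 + P, so 1276.25 = 1.25P and P* = 1021.
Substitute back: Q* = 615.25 - 0.25(1021) = 360.
Demand choke price (Qd = 0): P = 615.25/0.25 = 2461. Consumer surplus = ½ × (2461 - 1021) × 360 = 259200.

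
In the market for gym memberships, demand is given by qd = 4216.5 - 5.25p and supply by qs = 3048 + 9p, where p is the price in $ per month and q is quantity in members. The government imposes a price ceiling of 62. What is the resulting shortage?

With p fixed at 62, quantity demanded is 3891 and quantity supplied is 3606.
Shortage = qd - qs = 3891 - 3606 = 285.

Shortage = 285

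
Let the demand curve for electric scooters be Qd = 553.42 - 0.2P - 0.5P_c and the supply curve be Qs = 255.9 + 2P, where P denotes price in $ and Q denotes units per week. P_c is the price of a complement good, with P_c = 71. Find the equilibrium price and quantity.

With P_c = 71, demand is Qd = 517.92 - 0.2P.
At equilibrium Qd = Qs, so 517.92 - 0.2P = 255.9 + 2P; collecting terms, 262.02 = 2.2P and P* = 119.1.
From the demand curve, Q* = 517.92 - 0.2(119.1) = 494.1.

P* = 119.1, Q* = 494.1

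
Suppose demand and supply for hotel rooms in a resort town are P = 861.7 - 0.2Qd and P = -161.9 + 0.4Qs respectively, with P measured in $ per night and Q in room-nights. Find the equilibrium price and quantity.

Solving each curve for Q: Qd = 4308.5 - 5P and Qs = 404.75 + 2.5P.
The market clears where 4308.5 - 5P = 404.75 + 2.5P. Rearranging, 7.5P = 3903.75, hence P* = 520.5.
Then Q* = 4308.5 - 5(520.5) = 1706.

P* = 520.5, Q* = 1706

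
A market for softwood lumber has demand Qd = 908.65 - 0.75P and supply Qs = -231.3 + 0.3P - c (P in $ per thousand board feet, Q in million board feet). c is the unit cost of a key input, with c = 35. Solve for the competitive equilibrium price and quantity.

With c = 35, supply is Qs = -266.3 + 0.3P.
Set Qd = Qs: 908.65 - 0.75P = -266.3 + 0.3P, so 1174.95 = 1.05P and P* = 1119.
Then Q* = 908.65 - 0.75(1119) = 69.4.

P* = 1119, Q* = 69.4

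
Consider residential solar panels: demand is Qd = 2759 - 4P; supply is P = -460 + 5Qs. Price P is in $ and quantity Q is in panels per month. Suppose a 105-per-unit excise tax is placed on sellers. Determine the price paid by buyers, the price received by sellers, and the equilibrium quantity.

P_b = 640, P_s = 535, Q = 199

Solving each curve for Q: Qs = 92 + 0.2P.
The tax drives a wedge P_b - P_s = 105. Substituting P_s = P_b - 105 into supply: Qs = 71 + 0.2P_b.
Equate demand and the shifted supply: 2759 - 4P_b = 71 + 0.2P_b, giving 4.2P_b = 2688, so P_b = 640.
Then P_s = 640 - 105 = 535 and Q = 2759 - 4(640) = 199.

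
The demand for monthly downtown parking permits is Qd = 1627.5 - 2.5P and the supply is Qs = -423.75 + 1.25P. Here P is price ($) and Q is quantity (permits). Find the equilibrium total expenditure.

Total expenditure = 142220

At equilibrium Qd = Qs, so 1627.5 - 2.5P = -423.75 + 1.25P; collecting terms, 2051.25 = 3.75P and P* = 547.
Then Q* = 1627.5 - 2.5(547) = 260.
Total expenditure = P* × Q* = 547 × 260 = 142220.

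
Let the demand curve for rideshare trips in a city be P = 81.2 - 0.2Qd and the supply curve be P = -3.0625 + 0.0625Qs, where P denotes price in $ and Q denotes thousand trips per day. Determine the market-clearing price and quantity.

P* = 17, Q* = 321

Solving each curve for Q: Qd = 406 - 5P and Qs = 49 + 16P.
Set Qd = Qs: 406 - 5P = 49 + 16P, so 357 = 21P and P* = 17.
Plugging P* into demand: Q* = 406 - 5(17) = 321.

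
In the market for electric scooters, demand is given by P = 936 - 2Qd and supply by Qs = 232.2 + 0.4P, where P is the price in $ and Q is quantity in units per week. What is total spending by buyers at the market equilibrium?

Total spending by buyers = 88294

Rewriting in direct form: Qd = 468 - 0.5P.
The market clears where 468 - 0.5P = 232.2 + 0.4P. Rearranging, 0.9P = 235.8, hence P* = 262.
From the demand curve, Q* = 468 - 0.5(262) = 337.
Total spending by buyers = P* × Q* = 262 × 337 = 88294.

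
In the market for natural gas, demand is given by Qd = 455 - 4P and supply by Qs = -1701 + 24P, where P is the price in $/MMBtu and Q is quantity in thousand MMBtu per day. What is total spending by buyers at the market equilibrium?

Total spending by buyers = 11319

The market clears where 455 - 4P = -1701 + 24P. Rearranging, 28P = 2156, hence P* = 77.
Substitute back: Q* = 455 - 4(77) = 147.
Total spending by buyers = P* × Q* = 77 × 147 = 11319.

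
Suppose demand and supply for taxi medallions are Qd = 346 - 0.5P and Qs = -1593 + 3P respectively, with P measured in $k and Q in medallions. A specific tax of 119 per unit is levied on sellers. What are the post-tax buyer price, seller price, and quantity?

With a tax of 119 on sellers, they supply based on the net price P_s = P_b - 119, so Qs = -1950 + 3P_b.
Set Qd = Qs: 346 - 0.5P_b = -1950 + 3P_b, so 2296 = 3.5P_b and P_b = 656.
So P_s = 537 and the quantity traded is Q = 346 - 0.5(656) = 18.

P_b = 656, P_s = 537, Q = 18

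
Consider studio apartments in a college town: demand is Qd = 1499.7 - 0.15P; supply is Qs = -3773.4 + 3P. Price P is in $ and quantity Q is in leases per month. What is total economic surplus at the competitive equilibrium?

At equilibrium Qd = Qs, so 1499.7 - 0.15P = -3773.4 + 3P; collecting terms, 5273.1 = 3.15P and P* = 1674.
Plugging P* into demand: Q* = 1499.7 - 0.15(1674) = 1248.6.
Demand choke price = 9998; supply choke price = 1257.8. CS = ½(9998 - 1674)(1248.6) = 5196673.2; PS = ½(1674 - 1257.8)(1248.6) = 259833.66. Total surplus = 5456506.86.

Total surplus = 5456506.86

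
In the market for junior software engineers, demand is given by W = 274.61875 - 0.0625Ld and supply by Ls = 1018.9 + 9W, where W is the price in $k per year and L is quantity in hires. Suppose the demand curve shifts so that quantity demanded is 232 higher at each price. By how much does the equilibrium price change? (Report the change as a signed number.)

ΔW = 9.28

Solving each curve for L: Ld = 4393.9 - 16W.
At equilibrium Ld = Ls, so 4393.9 - 16W = 1018.9 + 9W; collecting terms, 3375 = 25W and W* = 135.
From the demand curve, L* = 4393.9 - 16(135) = 2233.9.
After the shift, demand is Ld = 4625.9 - 16W.
Re-solving, 25W = 3607 gives W = 144.28 and L = 2317.42.
ΔW = 144.28 - 135 = 9.28.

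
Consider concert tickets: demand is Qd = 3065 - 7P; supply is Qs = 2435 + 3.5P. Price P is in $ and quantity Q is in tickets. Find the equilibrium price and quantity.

P* = 60, Q* = 2645

At equilibrium Qd = Qs, so 3065 - 7P = 2435 + 3.5P; collecting terms, 630 = 10.5P and P* = 60.
Plugging P* into demand: Q* = 3065 - 7(60) = 2645.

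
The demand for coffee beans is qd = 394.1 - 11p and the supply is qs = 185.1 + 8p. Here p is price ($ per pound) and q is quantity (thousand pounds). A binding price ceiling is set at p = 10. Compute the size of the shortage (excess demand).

At p = 10: qd = 284.1 and qs = 265.1.
Shortage = qd - qs = 284.1 - 265.1 = 19.

Shortage = 19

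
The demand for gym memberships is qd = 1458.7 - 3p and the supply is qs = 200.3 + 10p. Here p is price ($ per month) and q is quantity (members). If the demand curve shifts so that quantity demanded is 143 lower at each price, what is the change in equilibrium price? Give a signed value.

Set qd = qs: 1458.7 - 3p = 200.3 + 10p, so 1258.4 = 13p and p* = 96.8.
Substitute back: q* = 1458.7 - 3(96.8) = 1168.3.
After the shift, demand is qd = 1315.7 - 3p.
Re-solving, 13p = 1115.4 gives p = 85.8 and q = 1058.3.
Δp = 85.8 - 96.8 = -11.

Δp = -11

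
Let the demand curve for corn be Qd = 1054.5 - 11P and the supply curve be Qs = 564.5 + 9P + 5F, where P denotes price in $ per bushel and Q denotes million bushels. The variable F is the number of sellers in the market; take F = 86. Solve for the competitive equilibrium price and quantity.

With F = 86, supply is Qs = 994.5 + 9P.
At equilibrium Qd = Qs, so 1054.5 - 11P = 994.5 + 9P; collecting terms, 60 = 20P and P* = 3.
Substitute back: Q* = 1054.5 - 11(3) = 1021.5.

P* = 3, Q* = 1021.5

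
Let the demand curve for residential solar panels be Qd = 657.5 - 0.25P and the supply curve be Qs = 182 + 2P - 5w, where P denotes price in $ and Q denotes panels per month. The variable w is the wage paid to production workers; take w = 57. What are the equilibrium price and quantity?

P* = 338, Q* = 573

With w = 57, supply is Qs = -103 + 2P.
Equating demand and supply, 657.5 - 0.25P = -103 + 2P gives 2.25P = 760.5, so P* = 338.
From the demand curve, Q* = 657.5 - 0.25(338) = 573.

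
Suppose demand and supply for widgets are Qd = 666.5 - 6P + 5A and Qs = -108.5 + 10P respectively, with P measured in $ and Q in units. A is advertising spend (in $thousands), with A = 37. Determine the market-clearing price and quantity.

P* = 60, Q* = 491.5

With A = 37, demand is Qd = 851.5 - 6P.
At equilibrium Qd = Qs, so 851.5 - 6P = -108.5 + 10P; collecting terms, 960 = 16P and P* = 60.
Then Q* = 851.5 - 6(60) = 491.5.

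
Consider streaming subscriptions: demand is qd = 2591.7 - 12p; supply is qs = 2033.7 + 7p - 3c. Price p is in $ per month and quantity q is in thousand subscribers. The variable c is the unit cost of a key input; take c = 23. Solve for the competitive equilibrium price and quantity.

p* = 33, q* = 2195.7

With c = 23, supply is qs = 1964.7 + 7p.
At equilibrium qd = qs, so 2591.7 - 12p = 1964.7 + 7p; collecting terms, 627 = 19p and p* = 33.
Plugging p* into demand: q* = 2591.7 - 12(33) = 2195.7.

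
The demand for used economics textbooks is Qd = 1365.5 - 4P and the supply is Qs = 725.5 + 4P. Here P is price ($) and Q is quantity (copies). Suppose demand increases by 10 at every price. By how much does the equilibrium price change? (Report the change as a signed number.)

ΔP = 1.25

The market clears where 1365.5 - 4P = 725.5 + 4P. Rearranging, 8P = 640, hence P* = 80.
Substitute back: Q* = 1365.5 - 4(80) = 1045.5.
After the shift, demand is Qd = 1375.5 - 4P.
New equilibrium: 650 = 8P, so P = 81.25 and Q = 1050.5.
ΔP = 81.25 - 80 = 1.25.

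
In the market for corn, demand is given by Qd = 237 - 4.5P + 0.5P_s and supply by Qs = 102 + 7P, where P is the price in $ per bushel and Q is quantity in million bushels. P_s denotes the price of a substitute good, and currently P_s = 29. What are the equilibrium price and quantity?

P* = 13, Q* = 193

With P_s = 29, demand is Qd = 251.5 - 4.5P.
At equilibrium Qd = Qs, so 251.5 - 4.5P = 102 + 7P; collecting terms, 149.5 = 11.5P and P* = 13.
From the demand curve, Q* = 251.5 - 4.5(13) = 193.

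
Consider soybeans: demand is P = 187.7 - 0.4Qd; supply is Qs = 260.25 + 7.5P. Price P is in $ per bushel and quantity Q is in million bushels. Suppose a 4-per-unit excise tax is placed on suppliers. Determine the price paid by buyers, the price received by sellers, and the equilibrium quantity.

Solving each curve for Q: Qd = 469.25 - 2.5P.
Suppliers keep P_s = P_b - 4 per unit, so supply in terms of the buyer price is Qs = 230.25 + 7.5P_b.
Market clearing requires 469.25 - 2.5P_b = 230.25 + 7.5P_b; hence 239 = 10P_b and P_b = 23.9.
Then P_s = 23.9 - 4 = 19.9 and Q = 469.25 - 2.5(23.9) = 409.5.

P_b = 23.9, P_s = 19.9, Q = 409.5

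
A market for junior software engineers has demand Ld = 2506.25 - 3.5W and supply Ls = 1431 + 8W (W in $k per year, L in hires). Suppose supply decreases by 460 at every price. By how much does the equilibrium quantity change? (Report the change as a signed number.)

The market clears where 2506.25 - 3.5W = 1431 + 8W. Rearranging, 11.5W = 1075.25, hence W* = 93.5.
Plugging W* into demand: L* = 2506.25 - 3.5(93.5) = 2179.
After the shift, supply is Ls = 971 + 8W.
New equilibrium: 1535.25 = 11.5W, so W = 133.5 and L = 2039.
ΔL = 2039 - 2179 = -140.

ΔL = -140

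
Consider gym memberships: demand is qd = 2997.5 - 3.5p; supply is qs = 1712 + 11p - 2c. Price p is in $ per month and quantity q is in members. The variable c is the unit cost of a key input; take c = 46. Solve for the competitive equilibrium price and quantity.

With c = 46, supply is qs = 1620 + 11p.
Equating demand and supply, 2997.5 - 3.5p = 1620 + 11p gives 14.5p = 1377.5, so p* = 95.
From the demand curve, q* = 2997.5 - 3.5(95) = 2665.

p* = 95, q* = 2665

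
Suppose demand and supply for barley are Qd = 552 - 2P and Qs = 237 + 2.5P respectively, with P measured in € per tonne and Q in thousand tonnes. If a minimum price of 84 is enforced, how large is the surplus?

Surplus = 63

With P fixed at 84, quantity demanded is 384 and quantity supplied is 447.
Surplus = Qs - Qd = 447 - 384 = 63.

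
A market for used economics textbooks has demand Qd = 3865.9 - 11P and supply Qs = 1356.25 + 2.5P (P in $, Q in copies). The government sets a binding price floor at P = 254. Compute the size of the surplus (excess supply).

Surplus = 919.35

At P = 254: Qd = 1071.9 and Qs = 1991.25.
Surplus = Qs - Qd = 1991.25 - 1071.9 = 919.35.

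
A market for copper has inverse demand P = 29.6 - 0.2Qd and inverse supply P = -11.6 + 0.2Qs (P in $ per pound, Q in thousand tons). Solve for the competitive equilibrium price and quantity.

P* = 9, Q* = 103

Solving each curve for Q: Qd = 148 - 5P and Qs = 58 + 5P.
At equilibrium Qd = Qs, so 148 - 5P = 58 + 5P; collecting terms, 90 = 10P and P* = 9.
Then Q* = 148 - 5(9) = 103.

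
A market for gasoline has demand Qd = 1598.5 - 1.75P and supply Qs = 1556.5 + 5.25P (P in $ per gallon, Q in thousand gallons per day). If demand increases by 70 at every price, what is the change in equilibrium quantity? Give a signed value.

Set Qd = Qs: 1598.5 - 1.75P = 1556.5 + 5.25P, so 42 = 7P and P* = 6.
From the demand curve, Q* = 1598.5 - 1.75(6) = 1588.
After the shift, demand is Qd = 1668.5 - 1.75P.
The new intersection has 112 = 7P, i.e. P = 16, Q = 1640.5.
ΔQ = 1640.5 - 1588 = 52.5.

ΔQ = 52.5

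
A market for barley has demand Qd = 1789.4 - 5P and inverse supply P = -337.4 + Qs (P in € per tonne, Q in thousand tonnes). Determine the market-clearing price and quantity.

Rewriting in direct form: Qs = 337.4 + P.
The market clears where 1789.4 - 5P = 337.4 + P. Rearranging, 6P = 1452, hence P* = 242.
From the demand curve, Q* = 1789.4 - 5(242) = 579.4.

P* = 242, Q* = 579.4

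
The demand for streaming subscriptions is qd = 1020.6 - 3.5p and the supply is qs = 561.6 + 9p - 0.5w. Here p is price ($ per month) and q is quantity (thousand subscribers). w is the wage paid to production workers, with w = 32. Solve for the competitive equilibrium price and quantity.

p* = 38, q* = 887.6

With w = 32, supply is qs = 545.6 + 9p.
Equating demand and supply, 1020.6 - 3.5p = 545.6 + 9p gives 12.5p = 475, so p* = 38.
Plugging p* into demand: q* = 1020.6 - 3.5(38) = 887.6.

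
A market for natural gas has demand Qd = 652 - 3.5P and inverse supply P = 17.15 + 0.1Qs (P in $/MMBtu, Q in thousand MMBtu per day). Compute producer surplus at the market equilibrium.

In direct form, Qs = -171.5 + 10P.
Equating demand and supply, 652 - 3.5P = -171.5 + 10P gives 13.5P = 823.5, so P* = 61.
From the demand curve, Q* = 652 - 3.5(61) = 438.5.
Supply choke price (Qs = 0): P = 17.15. Producer surplus = ½ × (61 - 17.15) × 438.5 = 9614.1125.

Producer surplus = 9614.1125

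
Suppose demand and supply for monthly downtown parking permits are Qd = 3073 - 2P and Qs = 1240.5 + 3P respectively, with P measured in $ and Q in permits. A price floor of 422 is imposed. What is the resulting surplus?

Surplus = 277.5

With P fixed at 422, quantity demanded is 2229 and quantity supplied is 2506.5.
Surplus = Qs - Qd = 2506.5 - 2229 = 277.5.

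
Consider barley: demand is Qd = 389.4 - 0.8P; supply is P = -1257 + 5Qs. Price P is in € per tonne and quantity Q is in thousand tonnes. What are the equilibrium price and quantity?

P* = 138, Q* = 279

Solving each curve for Q: Qs = 251.4 + 0.2P.
Equating demand and supply, 389.4 - 0.8P = 251.4 + 0.2P gives P = 138, so P* = 138.
Substitute back: Q* = 389.4 - 0.8(138) = 279.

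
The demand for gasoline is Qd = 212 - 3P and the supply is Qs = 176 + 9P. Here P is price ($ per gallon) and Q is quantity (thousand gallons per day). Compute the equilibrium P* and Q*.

P* = 3, Q* = 203

Set Qd = Qs: 212 - 3P = 176 + 9P, so 36 = 12P and P* = 3.
Then Q* = 212 - 3(3) = 203.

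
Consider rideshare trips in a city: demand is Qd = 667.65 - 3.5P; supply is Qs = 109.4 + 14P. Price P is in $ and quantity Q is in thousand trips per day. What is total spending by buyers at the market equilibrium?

The market clears where 667.65 - 3.5P = 109.4 + 14P. Rearranging, 17.5P = 558.25, hence P* = 31.9.
Substitute back: Q* = 667.65 - 3.5(31.9) = 556.
Total spending by buyers = P* × Q* = 31.9 × 556 = 17736.4.

Total spending by buyers = 17736.4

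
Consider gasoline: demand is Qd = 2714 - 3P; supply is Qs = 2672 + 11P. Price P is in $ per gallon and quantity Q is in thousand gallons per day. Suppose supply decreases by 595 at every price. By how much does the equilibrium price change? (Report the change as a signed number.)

Set Qd = Qs: 2714 - 3P = 2672 + 11P, so 42 = 14P and P* = 3.
From the demand curve, Q* = 2714 - 3(3) = 2705.
After the shift, supply is Qs = 2077 + 11P.
Re-solving, 14P = 637 gives P = 45.5 and Q = 2577.5.
ΔP = 45.5 - 3 = 42.5.

ΔP = 42.5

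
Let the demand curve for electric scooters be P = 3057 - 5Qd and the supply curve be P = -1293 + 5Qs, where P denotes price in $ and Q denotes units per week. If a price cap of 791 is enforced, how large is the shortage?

Solving each curve for Q: Qd = 611.4 - 0.2P and Qs = 258.6 + 0.2P.
Evaluating both curves at the ceiling price 791 gives Qd = 453.2, Qs = 416.8.
Shortage = Qd - Qs = 453.2 - 416.8 = 36.4.

Shortage = 36.4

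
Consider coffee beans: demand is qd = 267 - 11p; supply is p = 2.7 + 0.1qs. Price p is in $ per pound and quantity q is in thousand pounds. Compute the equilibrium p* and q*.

p* = 14, q* = 113

Rewriting in direct form: qs = -27 + 10p.
At equilibrium qd = qs, so 267 - 11p = -27 + 10p; collecting terms, 294 = 21p and p* = 14.
Then q* = 267 - 11(14) = 113.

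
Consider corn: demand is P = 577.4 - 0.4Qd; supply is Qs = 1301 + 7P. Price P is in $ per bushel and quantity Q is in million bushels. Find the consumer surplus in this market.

In direct form, Qd = 1443.5 - 2.5P.
At equilibrium Qd = Qs, so 1443.5 - 2.5P = 1301 + 7P; collecting terms, 142.5 = 9.5P and P* = 15.
Then Q* = 1443.5 - 2.5(15) = 1406.
Demand choke price (Qd = 0): P = 1443.5/2.5 = 577.4. Consumer surplus = ½ × (577.4 - 15) × 1406 = 395367.2.

Consumer surplus = 395367.2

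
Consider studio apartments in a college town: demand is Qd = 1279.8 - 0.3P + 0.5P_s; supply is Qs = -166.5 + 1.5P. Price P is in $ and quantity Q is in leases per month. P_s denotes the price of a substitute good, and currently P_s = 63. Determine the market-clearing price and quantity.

P* = 821, Q* = 1065

With P_s = 63, demand is Qd = 1311.3 - 0.3P.
Equating demand and supply, 1311.3 - 0.3P = -166.5 + 1.5P gives 1.8P = 1477.8, so P* = 821.
Substitute back: Q* = 1311.3 - 0.3(821) = 1065.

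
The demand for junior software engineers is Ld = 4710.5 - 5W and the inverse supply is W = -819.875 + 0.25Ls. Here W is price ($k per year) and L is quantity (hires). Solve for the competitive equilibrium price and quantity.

Inverting to quantity form: Ls = 3279.5 + 4W.
Equating demand and supply, 4710.5 - 5W = 3279.5 + 4W gives 9W = 1431, so W* = 159.
Then L* = 4710.5 - 5(159) = 3915.5.

W* = 159, L* = 3915.5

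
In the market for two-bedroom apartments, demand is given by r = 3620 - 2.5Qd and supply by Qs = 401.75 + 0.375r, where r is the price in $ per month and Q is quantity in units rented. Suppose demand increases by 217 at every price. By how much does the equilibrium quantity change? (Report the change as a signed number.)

ΔQ = 105

Inverting to quantity form: Qd = 1448 - 0.4r.
The market clears where 1448 - 0.4r = 401.75 + 0.375r. Rearranging, 0.775r = 1046.25, hence r* = 1350.
Substitute back: Q* = 1448 - 0.4(1350) = 908.
After the shift, demand is Qd = 1665 - 0.4r.
Re-solving, 0.775r = 1263.25 gives r = 1630 and Q = 1013.
ΔQ = 1013 - 908 = 105.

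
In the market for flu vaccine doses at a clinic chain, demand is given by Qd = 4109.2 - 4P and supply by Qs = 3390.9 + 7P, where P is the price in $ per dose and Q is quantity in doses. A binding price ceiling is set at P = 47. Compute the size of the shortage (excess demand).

Shortage = 201.3

At P = 47: Qd = 3921.2 and Qs = 3719.9.
Shortage = Qd - Qs = 3921.2 - 3719.9 = 201.3.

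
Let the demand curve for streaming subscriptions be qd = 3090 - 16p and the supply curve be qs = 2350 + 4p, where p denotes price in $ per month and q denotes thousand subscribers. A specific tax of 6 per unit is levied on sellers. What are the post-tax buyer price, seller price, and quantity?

p_b = 38.2, p_s = 32.2, q = 2478.8

With a tax of 6 on sellers, they supply based on the net price p_s = p_b - 6, so qs = 2326 + 4p_b.
Set qd = qs: 3090 - 16p_b = 2326 + 4p_b, so 764 = 20p_b and p_b = 38.2.
So p_s = 32.2 and the quantity traded is q = 3090 - 16(38.2) = 2478.8.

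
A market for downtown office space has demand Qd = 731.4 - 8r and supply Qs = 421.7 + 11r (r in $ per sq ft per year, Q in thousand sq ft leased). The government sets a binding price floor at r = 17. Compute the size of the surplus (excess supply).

With r fixed at 17, quantity demanded is 595.4 and quantity supplied is 608.7.
Surplus = Qs - Qd = 608.7 - 595.4 = 13.3.

Surplus = 13.3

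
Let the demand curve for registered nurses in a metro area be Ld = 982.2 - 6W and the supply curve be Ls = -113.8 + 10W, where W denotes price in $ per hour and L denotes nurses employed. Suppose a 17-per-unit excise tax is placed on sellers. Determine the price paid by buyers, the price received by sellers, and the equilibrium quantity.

W_b = 79.125, W_s = 62.125, L = 507.45

Sellers keep W_s = W_b - 17 per unit, so supply in terms of the buyer price is Ls = -283.8 + 10W_b.
Set Ld = Ls: 982.2 - 6W_b = -283.8 + 10W_b, so 1266 = 16W_b and W_b = 79.125.
So W_s = 62.125 and the quantity traded is L = 982.2 - 6(79.125) = 507.45.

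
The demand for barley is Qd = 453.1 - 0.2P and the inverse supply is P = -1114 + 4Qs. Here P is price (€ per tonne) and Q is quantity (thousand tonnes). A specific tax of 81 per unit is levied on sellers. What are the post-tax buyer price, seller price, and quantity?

Rewriting in direct form: Qs = 278.5 + 0.25P.
The tax drives a wedge P_b - P_s = 81. Substituting P_s = P_b - 81 into supply: Qs = 258.25 + 0.25P_b.
Set Qd = Qs: 453.1 - 0.2P_b = 258.25 + 0.25P_b, so 194.85 = 0.45P_b and P_b = 433.
So P_s = 352 and the quantity traded is Q = 453.1 - 0.2(433) = 366.5.

P_b = 433, P_s = 352, Q = 366.5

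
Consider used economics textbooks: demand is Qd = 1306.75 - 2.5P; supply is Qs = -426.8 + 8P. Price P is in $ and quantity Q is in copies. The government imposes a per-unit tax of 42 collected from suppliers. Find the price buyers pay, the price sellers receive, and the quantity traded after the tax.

P_b = 197.1, P_s = 155.1, Q = 814

The tax drives a wedge P_b - P_s = 42. Substituting P_s = P_b - 42 into supply: Qs = -762.8 + 8P_b.
Equate demand and the shifted supply: 1306.75 - 2.5P_b = -762.8 + 8P_b, giving 10.5P_b = 2069.55, so P_b = 197.1.
Then P_s = 197.1 - 42 = 155.1 and Q = 1306.75 - 2.5(197.1) = 814.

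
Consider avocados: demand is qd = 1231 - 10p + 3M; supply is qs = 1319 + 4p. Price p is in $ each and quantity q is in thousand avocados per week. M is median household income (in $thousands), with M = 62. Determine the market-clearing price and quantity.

p* = 7, q* = 1347

With M = 62, demand is qd = 1417 - 10p.
The market clears where 1417 - 10p = 1319 + 4p. Rearranging, 14p = 98, hence p* = 7.
Then q* = 1417 - 10(7) = 1347.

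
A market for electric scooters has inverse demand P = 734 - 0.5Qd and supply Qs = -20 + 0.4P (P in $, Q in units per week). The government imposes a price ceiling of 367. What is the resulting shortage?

Inverting to quantity form: Qd = 1468 - 2P.
At P = 367: Qd = 734 and Qs = 126.8.
Shortage = Qd - Qs = 734 - 126.8 = 607.2.

Shortage = 607.2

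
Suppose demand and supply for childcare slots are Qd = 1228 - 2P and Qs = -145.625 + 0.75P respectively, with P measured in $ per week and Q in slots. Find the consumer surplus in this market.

Consumer surplus = 13110.25

The market clears where 1228 - 2P = -145.625 + 0.75P. Rearranging, 2.75P = 1373.625, hence P* = 499.5.
Then Q* = 1228 - 2(499.5) = 229.
Demand choke price (Qd = 0): P = 1228/2 = 614. Consumer surplus = ½ × (614 - 499.5) × 229 = 13110.25.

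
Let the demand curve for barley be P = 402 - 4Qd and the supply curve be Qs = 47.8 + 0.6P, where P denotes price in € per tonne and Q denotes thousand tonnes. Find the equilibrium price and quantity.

P* = 62, Q* = 85

Inverting to quantity form: Qd = 100.5 - 0.25P.
Equating demand and supply, 100.5 - 0.25P = 47.8 + 0.6P gives 0.85P = 52.7, so P* = 62.
Substitute back: Q* = 100.5 - 0.25(62) = 85.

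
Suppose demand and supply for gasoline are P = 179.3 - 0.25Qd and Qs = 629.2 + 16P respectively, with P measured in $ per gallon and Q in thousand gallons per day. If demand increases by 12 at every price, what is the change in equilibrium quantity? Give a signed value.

ΔQ = 9.6

Solving each curve for Q: Qd = 717.2 - 4P.
Equating demand and supply, 717.2 - 4P = 629.2 + 16P gives 20P = 88, so P* = 4.4.
Then Q* = 717.2 - 4(4.4) = 699.6.
After the shift, demand is Qd = 729.2 - 4P.
Re-solving, 20P = 100 gives P = 5 and Q = 709.2.
ΔQ = 709.2 - 699.6 = 9.6.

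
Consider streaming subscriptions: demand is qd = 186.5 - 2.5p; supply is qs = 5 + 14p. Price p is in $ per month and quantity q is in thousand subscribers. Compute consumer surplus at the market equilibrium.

The market clears where 186.5 - 2.5p = 5 + 14p. Rearranging, 16.5p = 181.5, hence p* = 11.
Plugging p* into demand: q* = 186.5 - 2.5(11) = 159.
Demand choke price (qd = 0): p = 186.5/2.5 = 74.6. Consumer surplus = ½ × (74.6 - 11) × 159 = 5056.2.

Consumer surplus = 5056.2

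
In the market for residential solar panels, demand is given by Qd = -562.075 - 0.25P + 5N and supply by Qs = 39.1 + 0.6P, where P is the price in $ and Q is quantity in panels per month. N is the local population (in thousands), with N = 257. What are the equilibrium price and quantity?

P* = 804.5, Q* = 521.8

With N = 257, demand is Qd = 722.925 - 0.25P.
The market clears where 722.925 - 0.25P = 39.1 + 0.6P. Rearranging, 0.85P = 683.825, hence P* = 804.5.
Plugging P* into demand: Q* = 722.925 - 0.25(804.5) = 521.8.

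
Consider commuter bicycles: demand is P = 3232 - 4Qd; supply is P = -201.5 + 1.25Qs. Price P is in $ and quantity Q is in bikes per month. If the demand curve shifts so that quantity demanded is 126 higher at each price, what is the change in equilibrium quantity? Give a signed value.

ΔQ = 96

Inverting to quantity form: Qd = 808 - 0.25P and Qs = 161.2 + 0.8P.
The market clears where 808 - 0.25P = 161.2 + 0.8P. Rearranging, 1.05P = 646.8, hence P* = 616.
From the demand curve, Q* = 808 - 0.25(616) = 654.
After the shift, demand is Qd = 934 - 0.25P.
Re-solving, 1.05P = 772.8 gives P = 736 and Q = 750.
ΔQ = 750 - 654 = 96.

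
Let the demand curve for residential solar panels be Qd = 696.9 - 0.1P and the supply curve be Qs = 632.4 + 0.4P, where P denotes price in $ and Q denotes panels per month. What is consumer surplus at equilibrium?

Consumer surplus = 2339280

The market clears where 696.9 - 0.1P = 632.4 + 0.4P. Rearranging, 0.5P = 64.5, hence P* = 129.
Then Q* = 696.9 - 0.1(129) = 684.
Demand choke price (Qd = 0): P = 696.9/0.1 = 6969. Consumer surplus = ½ × (6969 - 129) × 684 = 2339280.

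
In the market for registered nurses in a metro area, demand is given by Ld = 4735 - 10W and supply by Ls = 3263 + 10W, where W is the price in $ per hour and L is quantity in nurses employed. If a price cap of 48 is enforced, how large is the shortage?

Evaluating both curves at the ceiling price 48 gives Ld = 4255, Ls = 3743.
Shortage = Ld - Ls = 4255 - 3743 = 512.

Shortage = 512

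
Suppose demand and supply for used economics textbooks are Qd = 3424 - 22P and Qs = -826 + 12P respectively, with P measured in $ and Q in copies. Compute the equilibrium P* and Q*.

P* = 125, Q* = 674

Equating demand and supply, 3424 - 22P = -826 + 12P gives 34P = 4250, so P* = 125.
From the demand curve, Q* = 3424 - 22(125) = 674.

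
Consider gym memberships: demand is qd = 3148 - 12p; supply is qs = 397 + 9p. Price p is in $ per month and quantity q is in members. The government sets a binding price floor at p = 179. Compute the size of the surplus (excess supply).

Surplus = 1008

Evaluating both curves at the floor price 179 gives qd = 1000, qs = 2008.
Surplus = qs - qd = 2008 - 1000 = 1008.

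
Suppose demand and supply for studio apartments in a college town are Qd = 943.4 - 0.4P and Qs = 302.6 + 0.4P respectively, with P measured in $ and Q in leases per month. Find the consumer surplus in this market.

At equilibrium Qd = Qs, so 943.4 - 0.4P = 302.6 + 0.4P; collecting terms, 640.8 = 0.8P and P* = 801.
Plugging P* into demand: Q* = 943.4 - 0.4(801) = 623.
Demand choke price (Qd = 0): P = 943.4/0.4 = 2358.5. Consumer surplus = ½ × (2358.5 - 801) × 623 = 485161.25.

Consumer surplus = 485161.25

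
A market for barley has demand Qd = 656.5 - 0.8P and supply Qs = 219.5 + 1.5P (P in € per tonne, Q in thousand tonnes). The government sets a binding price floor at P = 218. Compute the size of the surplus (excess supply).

At P = 218: Qd = 482.1 and Qs = 546.5.
Surplus = Qs - Qd = 546.5 - 482.1 = 64.4.

Surplus = 64.4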